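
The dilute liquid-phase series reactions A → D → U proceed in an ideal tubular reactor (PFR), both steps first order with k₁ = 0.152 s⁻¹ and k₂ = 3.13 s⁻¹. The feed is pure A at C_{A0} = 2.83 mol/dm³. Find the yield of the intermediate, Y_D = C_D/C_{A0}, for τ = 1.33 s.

For first-order series with pure A initially, C_D(τ) = k₁C_{A0}/(k₂−k₁)·(e^(−k₁τ) − e^(−k₂τ)).
e^(−k₁τ) = e^(−0.152×1.33) = e^(−0.2022) = 0.8170; e^(−k₂τ) = e^(−4.163) = 0.01556.
C_D = 0.152×2.83/(3.13−0.152) × (0.8170−0.01556) = 0.1444×0.8014 = 0.1158 mol/dm³.
Y_D = C_D/C_{A0} = 0.1158/2.83 = 0.0409.

0.0409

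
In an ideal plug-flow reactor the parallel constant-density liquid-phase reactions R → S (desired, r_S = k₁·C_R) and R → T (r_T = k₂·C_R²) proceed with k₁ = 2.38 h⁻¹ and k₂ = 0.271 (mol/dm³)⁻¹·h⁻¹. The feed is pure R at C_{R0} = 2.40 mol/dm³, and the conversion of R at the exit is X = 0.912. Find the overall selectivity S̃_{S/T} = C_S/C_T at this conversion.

C_R = C_{R0}(1−X) = 0.2112 mol/dm³.
Along a PFR/batch, dC_S/dC_R = −r_S/(r_S+r_T) = −k₁/(k₁+k₂·C_R).
Integrating from C_{R0} to C_R: C_S = (2.38/0.271)·ln[(2.38+0.271·2.40)/(2.38+0.271·0.211)] = 8.782·ln(3.030/2.437) = 1.913 mol/dm³.
C_T = (C_{R0}−C_R)−C_S = 0.2758 mol/dm³; S̃_{S/T} = 1.913/0.2758 = 6.94.

6.94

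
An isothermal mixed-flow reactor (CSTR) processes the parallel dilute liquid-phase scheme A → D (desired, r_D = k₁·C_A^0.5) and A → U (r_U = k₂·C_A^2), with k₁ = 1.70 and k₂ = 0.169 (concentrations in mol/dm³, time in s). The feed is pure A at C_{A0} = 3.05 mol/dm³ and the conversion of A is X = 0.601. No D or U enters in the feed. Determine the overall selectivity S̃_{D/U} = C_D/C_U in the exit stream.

Exit C_A = C_{A0}(1−X) = 3.05×0.399 = 1.217 mol/dm³.
In a CSTR the entire volume is at exit conditions, so r_D = 1.70×1.217^0.5 = 1.875 and r_U = 0.169×1.217^2 = 0.2503.
Overall selectivity = C_D/C_U = r_Dτ/(r_Uτ) = r_D/r_U = 7.49.

7.49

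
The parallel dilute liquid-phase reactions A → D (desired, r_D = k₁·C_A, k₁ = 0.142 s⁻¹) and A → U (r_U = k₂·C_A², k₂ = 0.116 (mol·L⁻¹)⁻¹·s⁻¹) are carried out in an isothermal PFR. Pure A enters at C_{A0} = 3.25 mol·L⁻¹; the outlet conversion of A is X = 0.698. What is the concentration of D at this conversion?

C_A = C_{A0}(1−X) = 0.9815 mol·L⁻¹.
Along a PFR/batch, dC_D/dC_A = −r_D/(r_D+r_U) = −k₁/(k₁+k₂·C_A).
Integrating from C_{A0} to C_A: C_D = (0.142/0.116)·ln[(0.142+0.116·3.25)/(0.142+0.116·0.982)] = 1.224·ln(0.5190/0.2559) = 0.8658 mol·L⁻¹.

0.866 mol·L⁻¹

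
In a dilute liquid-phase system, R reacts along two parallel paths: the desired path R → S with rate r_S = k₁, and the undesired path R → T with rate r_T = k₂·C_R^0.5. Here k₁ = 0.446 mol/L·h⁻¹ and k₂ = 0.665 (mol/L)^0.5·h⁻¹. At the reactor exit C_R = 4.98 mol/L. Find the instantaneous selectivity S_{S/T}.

S_{S/T} = r_S/r_T = (k₁)/(k₂·C_R^0.5) = (k₁/k₂)·C_R^-0.5.
= (0.446) / (0.665×4.980^0.5) = 0.4460/1.484 = 0.301.

0.301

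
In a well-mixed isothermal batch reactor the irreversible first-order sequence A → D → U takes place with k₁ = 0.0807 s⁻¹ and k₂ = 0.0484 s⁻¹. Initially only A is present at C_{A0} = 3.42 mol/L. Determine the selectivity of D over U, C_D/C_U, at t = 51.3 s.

Solving the coupled first-order balances gives C_D(t) = [k₁/(k₂−k₁)]·C_{A0}·(e^(−k₁t) − e^(−k₂t)).
e^(−k₁t) = e^(−0.0807×51.3) = e^(−4.140) = 0.01592; e^(−k₂t) = e^(−2.483) = 0.08350.
C_D = 0.0807×3.42/(0.0484−0.0807) × (0.01592−0.08350) = (-8.545)×(-0.06757) = 0.5774 mol/L.
C_A = C_{A0}e^(−k₁t) = 0.05446 mol/L, so C_U = C_{A0}−C_A−C_D = 2.788 mol/L; C_D/C_U = 0.207.

0.207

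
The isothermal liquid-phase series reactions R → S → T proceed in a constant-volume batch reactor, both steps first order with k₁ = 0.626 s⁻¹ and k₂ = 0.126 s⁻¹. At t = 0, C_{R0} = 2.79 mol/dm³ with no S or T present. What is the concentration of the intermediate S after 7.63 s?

1.31 mol/dm³

The intermediate concentration in a first-order A→B→C sequence is C_S = k₁C_{R0}(e^(−k₁t) − e^(−k₂t))/(k₂−k₁).
e^(−k₁t) = e^(−0.626×7.63) = e^(−4.776) = 0.008426; e^(−k₂t) = e^(−0.9614) = 0.3824.
C_S = 0.626×2.79/(0.126−0.626) × (0.008426−0.3824) = (-3.493)×(-0.3739) = 1.306 mol/dm³.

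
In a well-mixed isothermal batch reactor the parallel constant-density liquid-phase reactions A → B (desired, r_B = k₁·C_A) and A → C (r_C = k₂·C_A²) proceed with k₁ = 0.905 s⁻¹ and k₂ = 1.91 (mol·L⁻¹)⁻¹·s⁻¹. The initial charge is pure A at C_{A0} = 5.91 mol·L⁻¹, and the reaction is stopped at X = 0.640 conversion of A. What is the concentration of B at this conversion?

C_A = C_{A0}(1−X) = 2.128 mol·L⁻¹.
Along a PFR/batch, dC_B/dC_A = −r_B/(r_B+r_C) = −k₁/(k₁+k₂·C_A).
Integrating from C_{A0} to C_A: C_B = (0.905/1.91)·ln[(0.905+1.91·5.91)/(0.905+1.91·2.13)] = 0.4738·ln(12.19/4.969) = 0.4254 mol·L⁻¹.

0.425 mol·L⁻¹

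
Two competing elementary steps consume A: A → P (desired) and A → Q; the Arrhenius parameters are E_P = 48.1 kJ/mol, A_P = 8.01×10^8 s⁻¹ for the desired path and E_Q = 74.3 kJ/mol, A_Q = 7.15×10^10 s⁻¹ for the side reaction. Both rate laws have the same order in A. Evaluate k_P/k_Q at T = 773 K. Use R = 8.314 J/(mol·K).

k_P/k_Q = (A_P/A_Q)·exp[−(E_P−E_Q)/(RT)] = (A_P/A_Q)·exp[(E_Q−E_P)/(RT)].
(E_Q−E_P)/(RT) = (74.3−48.1)×10³/(8.314×773) = 26200/6427 = 4.077.
k_P/k_Q = (8.01×10^8/7.15×10^10)·exp(4.077) = 0.01120 × 58.95 = 0.660.
Since E_P < E_Q, lowering the temperature improves selectivity toward P.

0.660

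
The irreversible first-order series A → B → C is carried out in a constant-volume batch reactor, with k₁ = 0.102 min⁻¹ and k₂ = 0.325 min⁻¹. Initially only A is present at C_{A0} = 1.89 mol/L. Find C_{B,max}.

0.349 mol/L

Evaluating C_B at t_opt = ln(k₂/k₁)/(k₂−k₁) gives C_{B,max}/C_{A0} = (k₁/k₂)^[k₂/(k₂−k₁)].
= (0.102/0.325)^(0.325/(0.325−0.102)) = (0.3138)^(1.457) = 0.1847.
C_{B,max} = 0.1847×1.89 = 0.349 mol/L.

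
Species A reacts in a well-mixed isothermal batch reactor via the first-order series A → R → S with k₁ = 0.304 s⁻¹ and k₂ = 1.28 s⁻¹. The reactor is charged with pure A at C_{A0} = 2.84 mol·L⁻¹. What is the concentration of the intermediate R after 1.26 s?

Solving the coupled first-order balances gives C_R(t) = [k₁/(k₂−k₁)]·C_{A0}·(e^(−k₁t) − e^(−k₂t)).
e^(−k₁t) = e^(−0.304×1.26) = e^(−0.3830) = 0.6818; e^(−k₂t) = e^(−1.613) = 0.1993.
C_R = 0.304×2.84/(1.28−0.304) × (0.6818−0.1993) = 0.8846×0.4825 = 0.4268 mol·L⁻¹.

0.427 mol·L⁻¹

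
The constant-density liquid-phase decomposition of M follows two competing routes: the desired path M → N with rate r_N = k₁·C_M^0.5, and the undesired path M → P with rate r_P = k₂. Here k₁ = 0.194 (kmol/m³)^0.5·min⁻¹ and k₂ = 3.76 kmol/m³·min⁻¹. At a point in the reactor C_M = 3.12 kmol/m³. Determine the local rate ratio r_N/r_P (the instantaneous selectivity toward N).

S_{N/P} = r_N/r_P = (k₁·C_M^0.5)/(k₂) = (k₁/k₂)·C_M^0.5.
= (0.194×3.120^0.5) / (3.76) = 0.3427/3.760 = 0.0911.
Since the desired path is higher order in M, keeping C_M high (PFR or concentrated feed) favours N.

0.0911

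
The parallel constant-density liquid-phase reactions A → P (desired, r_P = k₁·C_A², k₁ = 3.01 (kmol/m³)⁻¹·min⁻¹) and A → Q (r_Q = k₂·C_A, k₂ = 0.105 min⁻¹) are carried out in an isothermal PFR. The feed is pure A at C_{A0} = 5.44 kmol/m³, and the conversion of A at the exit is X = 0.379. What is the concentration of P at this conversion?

2.05 kmol/m³

C_A = C_{A0}(1−X) = 3.378 kmol/m³.
Along a PFR/batch, dC_Q/dC_A = −r_Q/(r_P+r_Q) = −k₂/(k₂+k₁·C_A).
Integrating from C_{A0} to C_A: C_Q = (0.105/3.01)·ln[(0.105+3.01·5.44)/(0.105+3.01·3.38)] = 0.03488·ln(16.48/10.27) = 0.01648 kmol/m³.
Then C_P = (C_{A0}−C_A) − C_Q = 2.062 − 0.01648 = 2.045 kmol/m³.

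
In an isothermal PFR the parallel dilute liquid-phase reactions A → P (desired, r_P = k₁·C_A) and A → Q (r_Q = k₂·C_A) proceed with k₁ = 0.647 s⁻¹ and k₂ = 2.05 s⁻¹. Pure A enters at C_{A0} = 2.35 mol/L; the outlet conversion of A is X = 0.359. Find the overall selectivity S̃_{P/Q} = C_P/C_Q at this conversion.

C_A = C_{A0}(1−X) = 1.506 mol/L.
Both paths are first order in A, so the instantaneous fraction to P is constant: dC_P/d(−C_A) = k₁/(k₁+k₂) = 0.2399.
C_P = 0.2399·(C_{A0}−C_A) = 0.2399×0.8437 = 0.202 mol/L.
C_Q = (C_{A0}−C_A)−C_P = 0.6413 mol/L; S̃_{P/Q} = 0.2024/0.6413 = 0.316.

0.316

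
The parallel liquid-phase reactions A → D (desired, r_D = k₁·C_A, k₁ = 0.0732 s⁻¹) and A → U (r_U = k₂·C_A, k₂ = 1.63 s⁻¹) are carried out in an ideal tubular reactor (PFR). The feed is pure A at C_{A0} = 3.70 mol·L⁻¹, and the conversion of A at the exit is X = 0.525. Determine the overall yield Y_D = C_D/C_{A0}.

C_A = C_{A0}(1−X) = 1.758 mol·L⁻¹.
Both paths are first order in A, so the instantaneous fraction to D is constant: dC_D/d(−C_A) = k₁/(k₁+k₂) = 0.04298.
C_D = 0.04298·(C_{A0}−C_A) = 0.04298×1.943 = 0.0835 mol·L⁻¹.
Y_D = C_D/C_{A0} = 0.08348/3.70 = 0.0226.

0.0226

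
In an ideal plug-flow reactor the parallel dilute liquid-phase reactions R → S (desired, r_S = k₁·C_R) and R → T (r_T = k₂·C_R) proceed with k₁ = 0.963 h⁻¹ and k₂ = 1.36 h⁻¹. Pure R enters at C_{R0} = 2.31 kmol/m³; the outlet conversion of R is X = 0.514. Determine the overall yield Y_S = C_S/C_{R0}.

0.213

C_R = C_{R0}(1−X) = 1.123 kmol/m³.
Both paths are first order in R, so the instantaneous fraction to S is constant: dC_S/d(−C_R) = k₁/(k₁+k₂) = 0.4146.
C_S = 0.4146·(C_{R0}−C_R) = 0.4146×1.187 = 0.492 kmol/m³.
Y_S = C_S/C_{R0} = 0.4922/2.31 = 0.213.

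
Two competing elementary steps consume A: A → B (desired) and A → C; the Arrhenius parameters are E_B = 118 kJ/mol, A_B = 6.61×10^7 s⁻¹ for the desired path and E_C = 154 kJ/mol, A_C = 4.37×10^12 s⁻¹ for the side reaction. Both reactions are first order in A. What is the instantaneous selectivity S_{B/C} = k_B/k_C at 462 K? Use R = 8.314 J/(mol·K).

0.178

k_B/k_C = (A_B/A_C)·exp[−(E_B−E_C)/(RT)] = (A_B/A_C)·exp[(E_C−E_B)/(RT)].
(E_C−E_B)/(RT) = (154−118)×10³/(8.314×462) = 36000/3841 = 9.372.
k_B/k_C = (6.61×10^7/4.37×10^12)·exp(9.372) = 1.513×10^-5 × 11759 = 0.178.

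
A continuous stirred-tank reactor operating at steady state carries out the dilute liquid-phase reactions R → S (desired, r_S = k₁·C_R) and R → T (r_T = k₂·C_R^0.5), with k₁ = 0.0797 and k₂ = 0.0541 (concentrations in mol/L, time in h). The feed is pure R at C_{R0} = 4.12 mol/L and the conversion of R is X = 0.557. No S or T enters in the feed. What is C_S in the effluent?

Exit C_R = C_{R0}(1−X) = 4.12×0.443 = 1.825 mol/L.
In a CSTR the entire volume is at exit conditions, so r_S = 0.0797×1.825 = 0.1455 and r_T = 0.0541×1.825^0.5 = 0.07309.
Fraction of consumed R going to S: r_S/(r_S+r_T) = 0.6656.
C_S = 0.6656·C_{R0}·X = 0.6656×4.12×0.557 = 1.53 mol/L.

1.53 mol/L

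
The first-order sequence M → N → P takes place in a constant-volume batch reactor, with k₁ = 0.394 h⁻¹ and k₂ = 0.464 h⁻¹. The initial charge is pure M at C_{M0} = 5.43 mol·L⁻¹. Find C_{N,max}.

1.84 mol·L⁻¹

At the optimum, C_{N,max}/C_{M0} = (k₁/k₂)^[k₂/(k₂−k₁)].
= (0.394/0.464)^(0.464/(0.464−0.394)) = (0.8491)^(6.629) = 0.3382.
C_{N,max} = 0.3382×5.43 = 1.84 mol·L⁻¹.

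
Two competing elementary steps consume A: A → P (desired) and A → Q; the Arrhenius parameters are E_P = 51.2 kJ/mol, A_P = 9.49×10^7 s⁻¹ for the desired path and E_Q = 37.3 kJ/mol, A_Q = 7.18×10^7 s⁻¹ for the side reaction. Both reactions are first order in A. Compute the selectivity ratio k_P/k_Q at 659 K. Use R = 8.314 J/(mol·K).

0.105

With equal orders, S_{P/Q} = k_P/k_Q = (A_P/A_Q)·exp[(E_Q−E_P)/(RT)].
(E_Q−E_P)/(RT) = (37.3−51.2)×10³/(8.314×659) = -13900/5479 = -2.537.
k_P/k_Q = (9.49×10^7/7.18×10^7)·exp(-2.537) = 1.322 × 0.07910 = 0.105.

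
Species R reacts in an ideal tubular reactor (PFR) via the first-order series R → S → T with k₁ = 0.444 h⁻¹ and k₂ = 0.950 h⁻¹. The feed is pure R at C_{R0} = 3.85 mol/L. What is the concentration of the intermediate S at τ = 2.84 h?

0.730 mol/L

Solving the coupled first-order balances gives C_S(τ) = [k₁/(k₂−k₁)]·C_{R0}·(e^(−k₁τ) − e^(−k₂τ)).
e^(−k₁τ) = e^(−0.444×2.84) = e^(−1.261) = 0.2834; e^(−k₂τ) = e^(−2.698) = 0.06734.
C_S = 0.444×3.85/(0.950−0.444) × (0.2834−0.06734) = 3.378×0.2160 = 0.7298 mol/L.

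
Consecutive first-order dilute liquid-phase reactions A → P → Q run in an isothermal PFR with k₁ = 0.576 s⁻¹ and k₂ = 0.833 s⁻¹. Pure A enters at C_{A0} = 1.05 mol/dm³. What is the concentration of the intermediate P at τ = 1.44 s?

Solving the coupled first-order balances gives C_P(τ) = [k₁/(k₂−k₁)]·C_{A0}·(e^(−k₁τ) − e^(−k₂τ)).
e^(−k₁τ) = e^(−0.576×1.44) = e^(−0.8294) = 0.4363; e^(−k₂τ) = e^(−1.200) = 0.3013.
C_P = 0.576×1.05/(0.833−0.576) × (0.4363−0.3013) = 2.353×0.1350 = 0.3176 mol/dm³.

0.318 mol/dm³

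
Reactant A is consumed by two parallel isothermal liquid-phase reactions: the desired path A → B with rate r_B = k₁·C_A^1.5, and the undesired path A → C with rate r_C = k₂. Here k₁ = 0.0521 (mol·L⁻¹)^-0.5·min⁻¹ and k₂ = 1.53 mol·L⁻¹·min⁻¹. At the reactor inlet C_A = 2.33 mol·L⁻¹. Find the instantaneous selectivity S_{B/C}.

S_{B/C} = r_B/r_C = (k₁·C_A^1.5)/(k₂) = (k₁/k₂)·C_A^1.5.
= (0.0521×2.330^1.5) / (1.53) = 0.1853/1.530 = 0.121.

0.121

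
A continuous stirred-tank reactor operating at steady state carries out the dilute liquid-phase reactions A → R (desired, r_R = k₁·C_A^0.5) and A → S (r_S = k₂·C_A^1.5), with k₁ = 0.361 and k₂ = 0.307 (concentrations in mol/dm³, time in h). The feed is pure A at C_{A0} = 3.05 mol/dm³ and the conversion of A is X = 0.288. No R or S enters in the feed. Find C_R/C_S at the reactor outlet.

Exit C_A = C_{A0}(1−X) = 3.05×0.712 = 2.172 mol/dm³.
In a CSTR the entire volume is at exit conditions, so r_R = 0.361×2.172^0.5 = 0.5320 and r_S = 0.307×2.172^1.5 = 0.9824.
Overall selectivity = C_R/C_S = r_Rτ/(r_Sτ) = r_R/r_S = 0.541.

0.541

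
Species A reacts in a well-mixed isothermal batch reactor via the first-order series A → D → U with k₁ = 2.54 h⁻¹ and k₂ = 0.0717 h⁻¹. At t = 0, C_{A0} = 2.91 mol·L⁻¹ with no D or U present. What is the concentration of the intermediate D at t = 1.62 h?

For first-order series with pure A initially, C_D(t) = k₁C_{A0}/(k₂−k₁)·(e^(−k₁t) − e^(−k₂t)).
e^(−k₁t) = e^(−2.54×1.62) = e^(−4.115) = 0.01633; e^(−k₂t) = e^(−0.1162) = 0.8903.
C_D = 2.54×2.91/(0.0717−2.54) × (0.01633−0.8903) = (-2.995)×(-0.8740) = 2.617 mol·L⁻¹.

2.62 mol·L⁻¹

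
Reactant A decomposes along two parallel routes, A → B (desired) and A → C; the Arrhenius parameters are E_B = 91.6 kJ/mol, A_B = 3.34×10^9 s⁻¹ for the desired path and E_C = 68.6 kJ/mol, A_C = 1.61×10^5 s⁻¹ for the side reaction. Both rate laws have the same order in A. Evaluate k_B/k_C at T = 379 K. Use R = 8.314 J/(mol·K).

14.0

Since both paths have the same order in A, the concentration cancels and S_{B/C} = k_B/k_C = (A_B/A_C)·exp[(E_C−E_B)/(RT)].
(E_C−E_B)/(RT) = (68.6−91.6)×10³/(8.314×379) = -23000/3151 = -7.299.
k_B/k_C = (3.34×10^9/1.61×10^5)·exp(-7.299) = 20745 × 6.760×10^-4 = 14.0.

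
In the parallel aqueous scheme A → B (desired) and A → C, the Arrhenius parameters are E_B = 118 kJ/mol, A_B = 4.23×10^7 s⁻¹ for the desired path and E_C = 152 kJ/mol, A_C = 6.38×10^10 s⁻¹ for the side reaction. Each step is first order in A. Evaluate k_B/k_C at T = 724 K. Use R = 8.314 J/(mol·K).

0.188

k_B/k_C = (A_B/A_C)·exp[−(E_B−E_C)/(RT)] = (A_B/A_C)·exp[(E_C−E_B)/(RT)].
(E_C−E_B)/(RT) = (152−118)×10³/(8.314×724) = 34000/6019 = 5.648.
k_B/k_C = (4.23×10^7/6.38×10^10)·exp(5.648) = 6.630×10^-4 × 283.9 = 0.188.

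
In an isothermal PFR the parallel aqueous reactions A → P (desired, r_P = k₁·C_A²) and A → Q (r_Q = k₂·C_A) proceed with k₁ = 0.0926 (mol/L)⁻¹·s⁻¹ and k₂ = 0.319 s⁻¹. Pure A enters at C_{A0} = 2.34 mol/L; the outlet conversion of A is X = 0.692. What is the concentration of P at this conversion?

C_A = C_{A0}(1−X) = 0.7207 mol/L.
Along a PFR/batch, dC_Q/dC_A = −r_Q/(r_P+r_Q) = −k₂/(k₂+k₁·C_A).
Integrating from C_{A0} to C_A: C_Q = (0.319/0.0926)·ln[(0.319+0.0926·2.34)/(0.319+0.0926·0.721)] = 3.445·ln(0.5357/0.3857) = 1.131 mol/L.
Then C_P = (C_{A0}−C_A) − C_Q = 1.619 − 1.131 = 0.4880 mol/L.

0.488 mol/L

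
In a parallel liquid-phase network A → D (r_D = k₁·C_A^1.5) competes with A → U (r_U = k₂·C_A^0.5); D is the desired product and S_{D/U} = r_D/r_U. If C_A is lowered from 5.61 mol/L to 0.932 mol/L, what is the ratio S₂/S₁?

S_{D/U} = (k₁/k₂)·C_A, so S₂/S₁ = (C_{A,2}/C_{A,1}).
= 0.932/5.61 = 0.166.

0.166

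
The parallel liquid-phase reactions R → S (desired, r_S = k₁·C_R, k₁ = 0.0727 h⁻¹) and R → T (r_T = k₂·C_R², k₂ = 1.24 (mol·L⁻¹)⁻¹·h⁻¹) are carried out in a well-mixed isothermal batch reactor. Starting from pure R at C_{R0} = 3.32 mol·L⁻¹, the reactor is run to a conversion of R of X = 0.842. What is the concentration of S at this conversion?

C_R = C_{R0}(1−X) = 0.5246 mol·L⁻¹.
Along a PFR/batch, dC_S/dC_R = −r_S/(r_S+r_T) = −k₁/(k₁+k₂·C_R).
Integrating from C_{R0} to C_R: C_S = (0.0727/1.24)·ln[(0.0727+1.24·3.32)/(0.0727+1.24·0.525)] = 0.05863·ln(4.189/0.7232) = 0.1030 mol·L⁻¹.

0.103 mol·L⁻¹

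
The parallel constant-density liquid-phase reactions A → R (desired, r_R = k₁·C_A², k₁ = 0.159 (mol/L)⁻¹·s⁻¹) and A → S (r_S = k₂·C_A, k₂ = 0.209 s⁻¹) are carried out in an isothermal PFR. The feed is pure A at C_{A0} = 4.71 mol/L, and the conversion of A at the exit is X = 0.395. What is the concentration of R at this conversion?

C_A = C_{A0}(1−X) = 2.850 mol/L.
Along a PFR/batch, dC_S/dC_A = −r_S/(r_R+r_S) = −k₂/(k₂+k₁·C_A).
Integrating from C_{A0} to C_A: C_S = (0.209/0.159)·ln[(0.209+0.159·4.71)/(0.209+0.159·2.85)] = 1.314·ln(0.9579/0.6621) = 0.4855 mol/L.
Then C_R = (C_{A0}−C_A) − C_S = 1.860 − 0.4855 = 1.375 mol/L.

1.37 mol/L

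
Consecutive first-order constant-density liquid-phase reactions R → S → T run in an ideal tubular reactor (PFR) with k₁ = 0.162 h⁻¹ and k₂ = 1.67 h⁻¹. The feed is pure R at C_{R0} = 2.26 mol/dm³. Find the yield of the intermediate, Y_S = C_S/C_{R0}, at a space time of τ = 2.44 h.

0.0705

The intermediate concentration in a first-order A→B→C sequence is C_S = k₁C_{R0}(e^(−k₁τ) − e^(−k₂τ))/(k₂−k₁).
e^(−k₁τ) = e^(−0.162×2.44) = e^(−0.3953) = 0.6735; e^(−k₂τ) = e^(−4.075) = 0.01700.
C_S = 0.162×2.26/(1.67−0.162) × (0.6735−0.01700) = 0.2428×0.6565 = 0.1594 mol/dm³.
Y_S = C_S/C_{R0} = 0.1594/2.26 = 0.0705.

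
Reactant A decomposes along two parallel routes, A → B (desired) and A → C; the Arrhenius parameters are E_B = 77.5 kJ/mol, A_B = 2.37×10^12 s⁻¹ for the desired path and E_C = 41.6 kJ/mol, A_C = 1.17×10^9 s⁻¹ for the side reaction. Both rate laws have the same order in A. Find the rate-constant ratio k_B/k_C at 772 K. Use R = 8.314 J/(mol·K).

7.54

k_B/k_C = (A_B/A_C)·exp[−(E_B−E_C)/(RT)] = (A_B/A_C)·exp[(E_C−E_B)/(RT)].
(E_C−E_B)/(RT) = (41.6−77.5)×10³/(8.314×772) = -35900/6418 = -5.593.
k_B/k_C = (2.37×10^12/1.17×10^9)·exp(-5.593) = 2026 × 0.003723 = 7.54.
Since E_B > E_C, raising the temperature improves selectivity toward B.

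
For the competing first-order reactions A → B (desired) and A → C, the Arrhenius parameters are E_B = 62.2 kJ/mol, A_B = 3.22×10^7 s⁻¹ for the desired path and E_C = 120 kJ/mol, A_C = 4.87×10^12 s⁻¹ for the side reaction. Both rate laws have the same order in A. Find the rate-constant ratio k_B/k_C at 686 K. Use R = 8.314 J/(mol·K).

With equal orders, S_{B/C} = k_B/k_C = (A_B/A_C)·exp[(E_C−E_B)/(RT)].
(E_C−E_B)/(RT) = (120−62.2)×10³/(8.314×686) = 57800/5703 = 10.13.
k_B/k_C = (3.22×10^7/4.87×10^12)·exp(10.13) = 6.612×10^-6 × 25192 = 0.167.

0.167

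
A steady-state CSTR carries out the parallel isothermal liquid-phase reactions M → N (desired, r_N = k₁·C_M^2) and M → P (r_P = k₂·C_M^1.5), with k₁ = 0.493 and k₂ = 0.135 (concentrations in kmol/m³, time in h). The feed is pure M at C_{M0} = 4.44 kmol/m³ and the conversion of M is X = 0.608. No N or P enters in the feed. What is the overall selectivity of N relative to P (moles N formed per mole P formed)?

Exit C_M = C_{M0}(1−X) = 4.44×0.392 = 1.740 kmol/m³.
A CSTR operates uniformly at the exit composition, giving r_N = 1.493 and r_P = 0.3100 (each k·C_M^n at C_M = 1.740).
Overall selectivity = C_N/C_P = r_Nτ/(r_Pτ) = r_N/r_P = 4.82.

4.82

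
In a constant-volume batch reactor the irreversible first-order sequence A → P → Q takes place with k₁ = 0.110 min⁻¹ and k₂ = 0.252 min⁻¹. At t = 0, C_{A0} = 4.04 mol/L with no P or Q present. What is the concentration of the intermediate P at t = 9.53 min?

0.814 mol/L

The intermediate concentration in a first-order A→B→C sequence is C_P = k₁C_{A0}(e^(−k₁t) − e^(−k₂t))/(k₂−k₁).
e^(−k₁t) = e^(−0.110×9.53) = e^(−1.048) = 0.3505; e^(−k₂t) = e^(−2.402) = 0.09058.
C_P = 0.110×4.04/(0.252−0.110) × (0.3505−0.09058) = 3.130×0.2600 = 0.8136 mol/L.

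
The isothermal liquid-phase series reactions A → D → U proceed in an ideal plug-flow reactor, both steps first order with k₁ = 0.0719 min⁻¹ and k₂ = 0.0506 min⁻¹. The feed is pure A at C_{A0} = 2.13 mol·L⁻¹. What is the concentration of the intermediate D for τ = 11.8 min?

Solving the coupled first-order balances gives C_D(τ) = [k₁/(k₂−k₁)]·C_{A0}·(e^(−k₁τ) − e^(−k₂τ)).
e^(−k₁τ) = e^(−0.0719×11.8) = e^(−0.8484) = 0.4281; e^(−k₂τ) = e^(−0.5971) = 0.5504.
C_D = 0.0719×2.13/(0.0506−0.0719) × (0.4281−0.5504) = (-7.190)×(-0.1223) = 0.8795 mol·L⁻¹.

0.880 mol·L⁻¹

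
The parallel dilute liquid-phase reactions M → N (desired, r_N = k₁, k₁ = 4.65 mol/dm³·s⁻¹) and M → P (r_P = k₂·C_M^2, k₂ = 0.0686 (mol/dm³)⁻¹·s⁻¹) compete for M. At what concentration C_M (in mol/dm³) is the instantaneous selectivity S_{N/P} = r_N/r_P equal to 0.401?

13.0 mol/dm³

S_{N/P} = (k₁/k₂)·C_M^-2 ⇒ C_M = (S·k₂/k₁)^(-0.5).
= (0.401×0.0686/4.65)^(-0.5) = (0.005916)^(-0.5) = 13.0 mol/dm³.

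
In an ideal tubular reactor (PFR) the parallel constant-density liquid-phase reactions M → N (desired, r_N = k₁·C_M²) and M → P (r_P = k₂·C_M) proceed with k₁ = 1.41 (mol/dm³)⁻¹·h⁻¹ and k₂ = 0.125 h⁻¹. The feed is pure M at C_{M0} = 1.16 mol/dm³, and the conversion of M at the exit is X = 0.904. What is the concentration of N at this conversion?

C_M = C_{M0}(1−X) = 0.1114 mol/dm³.
Along a PFR/batch, dC_P/dC_M = −r_P/(r_N+r_P) = −k₂/(k₂+k₁·C_M).
Integrating from C_{M0} to C_M: C_P = (0.125/1.41)·ln[(0.125+1.41·1.16)/(0.125+1.41·0.111)] = 0.08865·ln(1.761/0.2820) = 0.1624 mol/dm³.
Then C_N = (C_{M0}−C_M) − C_P = 1.049 − 0.1624 = 0.8863 mol/dm³.

0.886 mol/dm³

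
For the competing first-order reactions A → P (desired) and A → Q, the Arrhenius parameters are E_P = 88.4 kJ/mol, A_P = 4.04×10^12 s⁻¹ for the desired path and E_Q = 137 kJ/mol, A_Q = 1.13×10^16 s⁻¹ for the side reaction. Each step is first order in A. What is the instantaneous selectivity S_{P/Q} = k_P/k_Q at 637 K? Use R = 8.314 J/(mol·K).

3.46

Since both paths have the same order in A, the concentration cancels and S_{P/Q} = k_P/k_Q = (A_P/A_Q)·exp[(E_Q−E_P)/(RT)].
(E_Q−E_P)/(RT) = (137−88.4)×10³/(8.314×637) = 48600/5296 = 9.177.
k_P/k_Q = (4.04×10^12/1.13×10^16)·exp(9.177) = 3.575×10^-4 × 9669 = 3.46.
Since E_P < E_Q, lowering the temperature improves selectivity toward P.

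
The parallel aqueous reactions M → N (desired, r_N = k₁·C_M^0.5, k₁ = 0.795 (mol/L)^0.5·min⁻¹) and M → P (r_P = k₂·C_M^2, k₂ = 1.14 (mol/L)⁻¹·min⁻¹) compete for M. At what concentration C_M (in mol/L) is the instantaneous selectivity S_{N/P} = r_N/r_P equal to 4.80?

S_{N/P} = (k₁/k₂)·C_M^-1.5 ⇒ C_M = (S·k₂/k₁)^(1/(-1.5)).
= (4.80×1.14/0.795)^(-0.6667) = (6.883)^(-0.6667) = 0.276 mol/L.

0.276 mol/L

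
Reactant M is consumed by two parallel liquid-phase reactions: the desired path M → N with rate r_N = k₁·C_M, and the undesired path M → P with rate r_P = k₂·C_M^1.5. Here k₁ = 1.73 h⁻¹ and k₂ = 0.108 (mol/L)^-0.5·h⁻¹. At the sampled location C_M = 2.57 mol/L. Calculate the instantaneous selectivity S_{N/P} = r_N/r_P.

S_{N/P} = r_N/r_P = (k₁·C_M)/(k₂·C_M^1.5) = (k₁/k₂)·C_M^-0.5.
= (1.73×2.570) / (0.108×2.570^1.5) = 4.446/0.4450 = 9.99.
The undesired path is higher order in M, so low C_M (CSTR or dilute feed) favours N.

9.99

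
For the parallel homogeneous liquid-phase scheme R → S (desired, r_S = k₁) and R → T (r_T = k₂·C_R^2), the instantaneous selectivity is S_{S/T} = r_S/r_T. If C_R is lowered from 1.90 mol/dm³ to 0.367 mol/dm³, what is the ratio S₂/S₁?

S_{S/T} = (k₁/k₂)·C_R^-2, so S₂/S₁ = (C_{R,2}/C_{R,1})^-2.
= (0.367/1.90)^(-2) = (0.1932)^(-2) = 26.8.
Selectivity toward S rises as C_R falls — low-concentration operation is favoured.

26.8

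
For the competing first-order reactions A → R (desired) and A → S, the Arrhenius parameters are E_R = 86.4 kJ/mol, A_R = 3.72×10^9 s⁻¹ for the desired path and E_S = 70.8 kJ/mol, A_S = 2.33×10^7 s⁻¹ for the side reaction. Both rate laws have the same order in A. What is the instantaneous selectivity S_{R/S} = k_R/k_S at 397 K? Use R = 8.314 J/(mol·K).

With equal orders, S_{R/S} = k_R/k_S = (A_R/A_S)·exp[(E_S−E_R)/(RT)].
(E_S−E_R)/(RT) = (70.8−86.4)×10³/(8.314×397) = -15600/3301 = -4.726.
k_R/k_S = (3.72×10^9/2.33×10^7)·exp(-4.726) = 159.7 × 0.008859 = 1.41.

1.41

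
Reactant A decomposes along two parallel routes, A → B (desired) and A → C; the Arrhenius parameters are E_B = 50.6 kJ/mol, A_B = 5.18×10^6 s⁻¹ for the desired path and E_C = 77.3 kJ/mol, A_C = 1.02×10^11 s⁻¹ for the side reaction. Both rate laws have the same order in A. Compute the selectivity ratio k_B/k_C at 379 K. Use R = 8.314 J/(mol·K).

Since both paths have the same order in A, the concentration cancels and S_{B/C} = k_B/k_C = (A_B/A_C)·exp[(E_C−E_B)/(RT)].
(E_C−E_B)/(RT) = (77.3−50.6)×10³/(8.314×379) = 26700/3151 = 8.473.
k_B/k_C = (5.18×10^6/1.02×10^11)·exp(8.473) = 5.078×10^-5 × 4786 = 0.243.
Since E_B < E_C, lowering the temperature improves selectivity toward B.

0.243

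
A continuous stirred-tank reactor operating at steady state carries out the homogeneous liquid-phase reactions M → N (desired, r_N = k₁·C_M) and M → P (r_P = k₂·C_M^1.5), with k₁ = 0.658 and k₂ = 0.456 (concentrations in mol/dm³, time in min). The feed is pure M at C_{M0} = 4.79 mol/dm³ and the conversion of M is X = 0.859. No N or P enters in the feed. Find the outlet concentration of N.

2.62 mol/dm³

Exit C_M = C_{M0}(1−X) = 4.79×0.141 = 0.6754 mol/dm³.
Rates in a CSTR are evaluated at the outlet concentration: r_N = 0.658×0.6754 = 0.4444, r_P = 0.456×0.6754^1.5 = 0.2531.
Fraction of consumed M going to N: r_N/(r_N+r_P) = 0.6371.
C_N = 0.6371·C_{M0}·X = 0.6371×4.79×0.859 = 2.62 mol/dm³.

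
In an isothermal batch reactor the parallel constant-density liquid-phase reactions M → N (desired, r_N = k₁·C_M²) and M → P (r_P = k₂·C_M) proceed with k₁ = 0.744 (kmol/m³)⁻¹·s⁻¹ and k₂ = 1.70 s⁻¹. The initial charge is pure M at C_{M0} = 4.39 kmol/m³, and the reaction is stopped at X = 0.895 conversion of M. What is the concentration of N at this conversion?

C_M = C_{M0}(1−X) = 0.4609 kmol/m³.
Along a PFR/batch, dC_P/dC_M = −r_P/(r_N+r_P) = −k₂/(k₂+k₁·C_M).
Integrating from C_{M0} to C_M: C_P = (1.70/0.744)·ln[(1.70+0.744·4.39)/(1.70+0.744·0.461)] = 2.285·ln(4.966/2.043) = 2.030 kmol/m³.
Then C_N = (C_{M0}−C_M) − C_P = 3.929 − 2.030 = 1.899 kmol/m³.

1.90 kmol/m³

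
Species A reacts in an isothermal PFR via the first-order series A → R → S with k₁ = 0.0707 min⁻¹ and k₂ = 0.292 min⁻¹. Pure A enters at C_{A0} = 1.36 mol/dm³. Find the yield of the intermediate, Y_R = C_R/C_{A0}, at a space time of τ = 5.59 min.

0.153

The intermediate concentration in a first-order A→B→C sequence is C_R = k₁C_{A0}(e^(−k₁τ) − e^(−k₂τ))/(k₂−k₁).
e^(−k₁τ) = e^(−0.0707×5.59) = e^(−0.3952) = 0.6735; e^(−k₂τ) = e^(−1.632) = 0.1955.
C_R = 0.0707×1.36/(0.292−0.0707) × (0.6735−0.1955) = 0.4345×0.4781 = 0.2077 mol/dm³.
Y_R = C_R/C_{A0} = 0.2077/1.36 = 0.153.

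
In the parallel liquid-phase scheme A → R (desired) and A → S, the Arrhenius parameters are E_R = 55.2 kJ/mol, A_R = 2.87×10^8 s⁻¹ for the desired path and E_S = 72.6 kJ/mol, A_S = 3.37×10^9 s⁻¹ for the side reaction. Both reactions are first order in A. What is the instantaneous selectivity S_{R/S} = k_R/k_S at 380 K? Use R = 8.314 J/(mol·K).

21.0

With equal orders, S_{R/S} = k_R/k_S = (A_R/A_S)·exp[(E_S−E_R)/(RT)].
(E_S−E_R)/(RT) = (72.6−55.2)×10³/(8.314×380) = 17400/3159 = 5.508.
k_R/k_S = (2.87×10^8/3.37×10^9)·exp(5.508) = 0.08516 × 246.5 = 21.0.
Since E_R < E_S, lowering the temperature improves selectivity toward R.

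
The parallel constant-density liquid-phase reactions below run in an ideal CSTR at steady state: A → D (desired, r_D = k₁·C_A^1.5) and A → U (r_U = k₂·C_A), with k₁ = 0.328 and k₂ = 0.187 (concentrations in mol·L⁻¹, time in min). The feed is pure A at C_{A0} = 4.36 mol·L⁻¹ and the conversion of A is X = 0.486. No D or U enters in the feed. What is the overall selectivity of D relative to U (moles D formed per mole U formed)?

2.63

Exit C_A = C_{A0}(1−X) = 4.36×0.514 = 2.241 mol·L⁻¹.
A CSTR operates uniformly at the exit composition, giving r_D = 1.100 and r_U = 0.4191 (each k·C_A^n at C_A = 2.241).
Overall selectivity = C_D/C_U = r_Dτ/(r_Uτ) = r_D/r_U = 2.63.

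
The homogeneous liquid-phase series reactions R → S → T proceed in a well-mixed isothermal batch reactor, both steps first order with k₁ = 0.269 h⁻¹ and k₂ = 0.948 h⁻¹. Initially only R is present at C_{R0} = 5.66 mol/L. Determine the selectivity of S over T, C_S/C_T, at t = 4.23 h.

Solving the coupled first-order balances gives C_S(t) = [k₁/(k₂−k₁)]·C_{R0}·(e^(−k₁t) − e^(−k₂t)).
e^(−k₁t) = e^(−0.269×4.23) = e^(−1.138) = 0.3205; e^(−k₂t) = e^(−4.010) = 0.01813.
C_S = 0.269×5.66/(0.948−0.269) × (0.3205−0.01813) = 2.242×0.3024 = 0.6780 mol/L.
C_R = C_{R0}e^(−k₁t) = 1.814 mol/L, so C_T = C_{R0}−C_R−C_S = 3.168 mol/L; C_S/C_T = 0.214.

0.214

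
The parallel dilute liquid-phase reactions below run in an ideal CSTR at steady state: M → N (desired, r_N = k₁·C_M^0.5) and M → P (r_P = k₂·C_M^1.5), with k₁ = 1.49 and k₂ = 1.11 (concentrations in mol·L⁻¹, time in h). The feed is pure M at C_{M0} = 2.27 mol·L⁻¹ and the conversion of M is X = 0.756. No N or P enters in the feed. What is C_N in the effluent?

Exit C_M = C_{M0}(1−X) = 2.27×0.244 = 0.5539 mol·L⁻¹.
In a CSTR the entire volume is at exit conditions, so r_N = 1.49×0.5539^0.5 = 1.109 and r_P = 1.11×0.5539^1.5 = 0.4576.
Fraction of consumed M going to N: r_N/(r_N+r_P) = 0.7079.
C_N = 0.7079·C_{M0}·X = 0.7079×2.27×0.756 = 1.21 mol·L⁻¹.

1.21 mol·L⁻¹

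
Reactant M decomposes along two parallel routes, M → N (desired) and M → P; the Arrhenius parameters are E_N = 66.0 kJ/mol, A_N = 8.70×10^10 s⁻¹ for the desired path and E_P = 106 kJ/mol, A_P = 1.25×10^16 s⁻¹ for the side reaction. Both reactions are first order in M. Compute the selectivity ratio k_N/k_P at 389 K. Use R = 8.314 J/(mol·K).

1.64

With equal orders, S_{N/P} = k_N/k_P = (A_N/A_P)·exp[(E_P−E_N)/(RT)].
(E_P−E_N)/(RT) = (106−66.0)×10³/(8.314×389) = 40000/3234 = 12.37.
k_N/k_P = (8.70×10^10/1.25×10^16)·exp(12.37) = 6.960×10^-6 × 2.352×10^5 = 1.64.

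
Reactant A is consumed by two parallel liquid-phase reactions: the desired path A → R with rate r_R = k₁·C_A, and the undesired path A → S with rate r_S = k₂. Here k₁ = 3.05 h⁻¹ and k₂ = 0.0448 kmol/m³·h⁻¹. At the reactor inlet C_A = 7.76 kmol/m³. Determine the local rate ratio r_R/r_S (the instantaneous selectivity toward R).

528

S_{R/S} = r_R/r_S = (k₁·C_A)/(k₂) = (k₁/k₂)·C_A.
= (3.05×7.760) / (0.0448) = 23.67/0.04480 = 528.
Since the desired path is higher order in A, keeping C_A high (PFR or concentrated feed) favours R.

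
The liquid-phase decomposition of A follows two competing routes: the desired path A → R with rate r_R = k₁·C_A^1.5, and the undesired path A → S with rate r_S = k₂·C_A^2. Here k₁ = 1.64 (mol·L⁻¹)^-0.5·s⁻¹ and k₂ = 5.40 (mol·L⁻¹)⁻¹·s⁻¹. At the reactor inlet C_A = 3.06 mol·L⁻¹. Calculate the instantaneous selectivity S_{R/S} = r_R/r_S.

S_{R/S} = r_R/r_S = (k₁·C_A^1.5)/(k₂·C_A^2) = (k₁/k₂)·C_A^-0.5.
= (1.64×3.060^1.5) / (5.40×3.060^2) = 8.779/50.56 = 0.174.

0.174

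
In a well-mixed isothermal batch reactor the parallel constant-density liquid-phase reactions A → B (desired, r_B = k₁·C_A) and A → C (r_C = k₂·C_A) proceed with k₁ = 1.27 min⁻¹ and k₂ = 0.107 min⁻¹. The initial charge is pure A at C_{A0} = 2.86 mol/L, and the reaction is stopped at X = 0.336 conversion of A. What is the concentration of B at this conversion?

C_A = C_{A0}(1−X) = 1.899 mol/L.
Both paths are first order in A, so the instantaneous fraction to B is constant: dC_B/d(−C_A) = k₁/(k₁+k₂) = 0.9223.
C_B = 0.9223·(C_{A0}−C_A) = 0.9223×0.9610 = 0.886 mol/L.

0.886 mol/L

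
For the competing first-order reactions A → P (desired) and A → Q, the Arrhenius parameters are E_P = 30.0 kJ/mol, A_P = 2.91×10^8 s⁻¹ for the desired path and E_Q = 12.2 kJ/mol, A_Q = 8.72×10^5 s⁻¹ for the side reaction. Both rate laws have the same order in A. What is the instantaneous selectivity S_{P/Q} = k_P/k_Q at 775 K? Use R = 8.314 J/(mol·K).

21.1

Since both paths have the same order in A, the concentration cancels and S_{P/Q} = k_P/k_Q = (A_P/A_Q)·exp[(E_Q−E_P)/(RT)].
(E_Q−E_P)/(RT) = (12.2−30.0)×10³/(8.314×775) = -17800/6443 = -2.763.
k_P/k_Q = (2.91×10^8/8.72×10^5)·exp(-2.763) = 333.7 × 0.06313 = 21.1.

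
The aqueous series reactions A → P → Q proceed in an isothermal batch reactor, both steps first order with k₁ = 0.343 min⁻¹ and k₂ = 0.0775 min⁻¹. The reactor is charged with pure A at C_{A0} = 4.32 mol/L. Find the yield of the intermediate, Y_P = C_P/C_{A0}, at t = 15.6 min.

Solving the coupled first-order balances gives C_P(t) = [k₁/(k₂−k₁)]·C_{A0}·(e^(−k₁t) − e^(−k₂t)).
e^(−k₁t) = e^(−0.343×15.6) = e^(−5.351) = 0.004744; e^(−k₂t) = e^(−1.209) = 0.2985.
C_P = 0.343×4.32/(0.0775−0.343) × (0.004744−0.2985) = (-5.581)×(-0.2938) = 1.639 mol/L.
Y_P = C_P/C_{A0} = 1.639/4.32 = 0.379.

0.379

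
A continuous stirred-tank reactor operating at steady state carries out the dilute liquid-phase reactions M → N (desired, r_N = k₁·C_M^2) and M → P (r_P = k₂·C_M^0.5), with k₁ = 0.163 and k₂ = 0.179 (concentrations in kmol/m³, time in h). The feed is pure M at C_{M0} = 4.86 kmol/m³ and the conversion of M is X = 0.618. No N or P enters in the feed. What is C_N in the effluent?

2.09 kmol/m³

Exit C_M = C_{M0}(1−X) = 4.86×0.382 = 1.857 kmol/m³.
In a CSTR the entire volume is at exit conditions, so r_N = 0.163×1.857^2 = 0.5618 and r_P = 0.179×1.857^0.5 = 0.2439.
Fraction of consumed M going to N: r_N/(r_N+r_P) = 0.6973.
C_N = 0.6973·C_{M0}·X = 0.6973×4.86×0.618 = 2.09 kmol/m³.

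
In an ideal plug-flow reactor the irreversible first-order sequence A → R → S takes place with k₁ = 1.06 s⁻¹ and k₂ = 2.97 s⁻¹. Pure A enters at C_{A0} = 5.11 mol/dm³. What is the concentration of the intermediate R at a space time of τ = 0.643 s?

The intermediate concentration in a first-order A→B→C sequence is C_R = k₁C_{A0}(e^(−k₁τ) − e^(−k₂τ))/(k₂−k₁).
e^(−k₁τ) = e^(−1.06×0.643) = e^(−0.6816) = 0.5058; e^(−k₂τ) = e^(−1.910) = 0.1481.
C_R = 1.06×5.11/(2.97−1.06) × (0.5058−0.1481) = 2.836×0.3577 = 1.014 mol/dm³.

1.01 mol/dm³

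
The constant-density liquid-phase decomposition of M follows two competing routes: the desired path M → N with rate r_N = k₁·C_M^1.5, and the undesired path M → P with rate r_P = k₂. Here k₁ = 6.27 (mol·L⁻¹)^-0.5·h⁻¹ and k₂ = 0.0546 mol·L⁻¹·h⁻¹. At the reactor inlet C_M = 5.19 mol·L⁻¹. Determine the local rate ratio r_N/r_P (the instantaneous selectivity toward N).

S_{N/P} = r_N/r_P = (k₁·C_M^1.5)/(k₂) = (k₁/k₂)·C_M^1.5.
= (6.27×5.190^1.5) / (0.0546) = 74.13/0.05460 = 1358.
Since the desired path is higher order in M, keeping C_M high (PFR or concentrated feed) favours N.

1358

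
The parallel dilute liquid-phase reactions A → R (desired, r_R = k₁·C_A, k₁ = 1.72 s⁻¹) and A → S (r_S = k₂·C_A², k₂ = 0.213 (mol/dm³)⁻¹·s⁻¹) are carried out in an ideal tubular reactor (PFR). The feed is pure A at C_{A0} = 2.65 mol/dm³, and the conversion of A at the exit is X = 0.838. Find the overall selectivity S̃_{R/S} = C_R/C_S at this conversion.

C_A = C_{A0}(1−X) = 0.4293 mol/dm³.
Along a PFR/batch, dC_R/dC_A = −r_R/(r_R+r_S) = −k₁/(k₁+k₂·C_A).
Integrating from C_{A0} to C_A: C_R = (1.72/0.213)·ln[(1.72+0.213·2.65)/(1.72+0.213·0.429)] = 8.075·ln(2.284/1.811) = 1.873 mol/dm³.
C_S = (C_{A0}−C_A)−C_R = 0.3473 mol/dm³; S̃_{R/S} = 1.873/0.3473 = 5.40.

5.40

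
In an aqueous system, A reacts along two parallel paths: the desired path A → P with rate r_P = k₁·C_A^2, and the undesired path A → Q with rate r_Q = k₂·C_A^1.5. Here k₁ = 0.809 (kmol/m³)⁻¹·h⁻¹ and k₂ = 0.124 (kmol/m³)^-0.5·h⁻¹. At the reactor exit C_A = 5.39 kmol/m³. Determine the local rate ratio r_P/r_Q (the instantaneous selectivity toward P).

15.1

S_{P/Q} = r_P/r_Q = (k₁·C_A^2)/(k₂·C_A^1.5) = (k₁/k₂)·C_A^0.5.
= (0.809×5.390^2) / (0.124×5.390^1.5) = 23.50/1.552 = 15.1.
Since the desired path is higher order in A, keeping C_A high (PFR or concentrated feed) favours P.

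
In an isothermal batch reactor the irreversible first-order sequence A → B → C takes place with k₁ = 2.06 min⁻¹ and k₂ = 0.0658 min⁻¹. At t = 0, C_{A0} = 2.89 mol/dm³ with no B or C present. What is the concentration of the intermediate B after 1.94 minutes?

2.57 mol/dm³

The intermediate concentration in a first-order A→B→C sequence is C_B = k₁C_{A0}(e^(−k₁t) − e^(−k₂t))/(k₂−k₁).
e^(−k₁t) = e^(−2.06×1.94) = e^(−3.996) = 0.01838; e^(−k₂t) = e^(−0.1277) = 0.8802.
C_B = 2.06×2.89/(0.0658−2.06) × (0.01838−0.8802) = (-2.985)×(-0.8618) = 2.573 mol/dm³.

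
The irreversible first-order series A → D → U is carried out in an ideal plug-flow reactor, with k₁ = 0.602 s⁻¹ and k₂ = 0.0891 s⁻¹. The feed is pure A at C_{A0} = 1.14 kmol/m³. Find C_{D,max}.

0.818 kmol/m³

At the optimum, C_{D,max}/C_{A0} = (k₁/k₂)^[k₂/(k₂−k₁)].
= (0.602/0.0891)^(0.0891/(0.0891−0.602)) = (6.756)^(-0.1737) = 0.7176.
C_{D,max} = 0.7176×1.14 = 0.818 kmol/m³.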